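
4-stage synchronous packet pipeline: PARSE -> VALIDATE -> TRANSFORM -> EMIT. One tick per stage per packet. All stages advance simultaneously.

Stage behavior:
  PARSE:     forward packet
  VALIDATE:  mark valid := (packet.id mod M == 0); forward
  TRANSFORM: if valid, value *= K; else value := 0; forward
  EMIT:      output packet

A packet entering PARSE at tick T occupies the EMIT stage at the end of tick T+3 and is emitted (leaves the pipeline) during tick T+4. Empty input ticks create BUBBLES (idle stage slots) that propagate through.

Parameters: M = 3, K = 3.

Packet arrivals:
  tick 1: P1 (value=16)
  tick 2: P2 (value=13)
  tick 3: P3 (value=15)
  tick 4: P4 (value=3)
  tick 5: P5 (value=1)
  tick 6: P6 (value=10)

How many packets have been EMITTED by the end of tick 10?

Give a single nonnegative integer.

Tick 1: [PARSE:P1(v=16,ok=F), VALIDATE:-, TRANSFORM:-, EMIT:-] out:-; in:P1
Tick 2: [PARSE:P2(v=13,ok=F), VALIDATE:P1(v=16,ok=F), TRANSFORM:-, EMIT:-] out:-; in:P2
Tick 3: [PARSE:P3(v=15,ok=F), VALIDATE:P2(v=13,ok=F), TRANSFORM:P1(v=0,ok=F), EMIT:-] out:-; in:P3
Tick 4: [PARSE:P4(v=3,ok=F), VALIDATE:P3(v=15,ok=T), TRANSFORM:P2(v=0,ok=F), EMIT:P1(v=0,ok=F)] out:-; in:P4
Tick 5: [PARSE:P5(v=1,ok=F), VALIDATE:P4(v=3,ok=F), TRANSFORM:P3(v=45,ok=T), EMIT:P2(v=0,ok=F)] out:P1(v=0); in:P5
Tick 6: [PARSE:P6(v=10,ok=F), VALIDATE:P5(v=1,ok=F), TRANSFORM:P4(v=0,ok=F), EMIT:P3(v=45,ok=T)] out:P2(v=0); in:P6
Tick 7: [PARSE:-, VALIDATE:P6(v=10,ok=T), TRANSFORM:P5(v=0,ok=F), EMIT:P4(v=0,ok=F)] out:P3(v=45); in:-
Tick 8: [PARSE:-, VALIDATE:-, TRANSFORM:P6(v=30,ok=T), EMIT:P5(v=0,ok=F)] out:P4(v=0); in:-
Tick 9: [PARSE:-, VALIDATE:-, TRANSFORM:-, EMIT:P6(v=30,ok=T)] out:P5(v=0); in:-
Tick 10: [PARSE:-, VALIDATE:-, TRANSFORM:-, EMIT:-] out:P6(v=30); in:-
Emitted by tick 10: ['P1', 'P2', 'P3', 'P4', 'P5', 'P6']

Answer: 6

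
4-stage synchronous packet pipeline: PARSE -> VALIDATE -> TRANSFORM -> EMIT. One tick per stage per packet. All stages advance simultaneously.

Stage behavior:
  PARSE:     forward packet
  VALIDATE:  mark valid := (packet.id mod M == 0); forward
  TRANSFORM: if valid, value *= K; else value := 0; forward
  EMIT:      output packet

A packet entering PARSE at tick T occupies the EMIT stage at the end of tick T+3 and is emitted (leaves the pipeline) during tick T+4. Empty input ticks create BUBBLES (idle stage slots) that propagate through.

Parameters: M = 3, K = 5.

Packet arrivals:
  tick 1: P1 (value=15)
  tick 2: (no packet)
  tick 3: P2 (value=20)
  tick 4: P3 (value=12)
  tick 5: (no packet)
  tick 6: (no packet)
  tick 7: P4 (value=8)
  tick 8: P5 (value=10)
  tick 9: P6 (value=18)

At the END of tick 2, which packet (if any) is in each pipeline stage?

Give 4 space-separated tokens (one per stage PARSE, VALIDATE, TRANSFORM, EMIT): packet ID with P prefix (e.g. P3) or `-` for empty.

Answer: - P1 - -

Derivation:
Tick 1: [PARSE:P1(v=15,ok=F), VALIDATE:-, TRANSFORM:-, EMIT:-] out:-; in:P1
Tick 2: [PARSE:-, VALIDATE:P1(v=15,ok=F), TRANSFORM:-, EMIT:-] out:-; in:-
At end of tick 2: ['-', 'P1', '-', '-']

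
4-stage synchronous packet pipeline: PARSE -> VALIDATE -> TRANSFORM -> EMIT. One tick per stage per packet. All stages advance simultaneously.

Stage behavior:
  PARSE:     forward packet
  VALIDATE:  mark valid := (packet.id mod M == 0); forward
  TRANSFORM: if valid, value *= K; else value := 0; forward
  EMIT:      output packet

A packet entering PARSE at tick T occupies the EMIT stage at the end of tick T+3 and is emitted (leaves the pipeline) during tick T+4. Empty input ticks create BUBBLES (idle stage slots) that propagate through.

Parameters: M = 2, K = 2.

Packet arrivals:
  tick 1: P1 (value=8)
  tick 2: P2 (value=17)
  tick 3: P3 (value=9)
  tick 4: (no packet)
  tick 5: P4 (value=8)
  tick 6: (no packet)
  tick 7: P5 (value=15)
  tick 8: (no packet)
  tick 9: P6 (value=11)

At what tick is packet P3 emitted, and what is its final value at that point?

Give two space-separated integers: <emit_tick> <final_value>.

Answer: 7 0

Derivation:
Tick 1: [PARSE:P1(v=8,ok=F), VALIDATE:-, TRANSFORM:-, EMIT:-] out:-; in:P1
Tick 2: [PARSE:P2(v=17,ok=F), VALIDATE:P1(v=8,ok=F), TRANSFORM:-, EMIT:-] out:-; in:P2
Tick 3: [PARSE:P3(v=9,ok=F), VALIDATE:P2(v=17,ok=T), TRANSFORM:P1(v=0,ok=F), EMIT:-] out:-; in:P3
Tick 4: [PARSE:-, VALIDATE:P3(v=9,ok=F), TRANSFORM:P2(v=34,ok=T), EMIT:P1(v=0,ok=F)] out:-; in:-
Tick 5: [PARSE:P4(v=8,ok=F), VALIDATE:-, TRANSFORM:P3(v=0,ok=F), EMIT:P2(v=34,ok=T)] out:P1(v=0); in:P4
Tick 6: [PARSE:-, VALIDATE:P4(v=8,ok=T), TRANSFORM:-, EMIT:P3(v=0,ok=F)] out:P2(v=34); in:-
Tick 7: [PARSE:P5(v=15,ok=F), VALIDATE:-, TRANSFORM:P4(v=16,ok=T), EMIT:-] out:P3(v=0); in:P5
Tick 8: [PARSE:-, VALIDATE:P5(v=15,ok=F), TRANSFORM:-, EMIT:P4(v=16,ok=T)] out:-; in:-
Tick 9: [PARSE:P6(v=11,ok=F), VALIDATE:-, TRANSFORM:P5(v=0,ok=F), EMIT:-] out:P4(v=16); in:P6
Tick 10: [PARSE:-, VALIDATE:P6(v=11,ok=T), TRANSFORM:-, EMIT:P5(v=0,ok=F)] out:-; in:-
Tick 11: [PARSE:-, VALIDATE:-, TRANSFORM:P6(v=22,ok=T), EMIT:-] out:P5(v=0); in:-
Tick 12: [PARSE:-, VALIDATE:-, TRANSFORM:-, EMIT:P6(v=22,ok=T)] out:-; in:-
Tick 13: [PARSE:-, VALIDATE:-, TRANSFORM:-, EMIT:-] out:P6(v=22); in:-
P3: arrives tick 3, valid=False (id=3, id%2=1), emit tick 7, final value 0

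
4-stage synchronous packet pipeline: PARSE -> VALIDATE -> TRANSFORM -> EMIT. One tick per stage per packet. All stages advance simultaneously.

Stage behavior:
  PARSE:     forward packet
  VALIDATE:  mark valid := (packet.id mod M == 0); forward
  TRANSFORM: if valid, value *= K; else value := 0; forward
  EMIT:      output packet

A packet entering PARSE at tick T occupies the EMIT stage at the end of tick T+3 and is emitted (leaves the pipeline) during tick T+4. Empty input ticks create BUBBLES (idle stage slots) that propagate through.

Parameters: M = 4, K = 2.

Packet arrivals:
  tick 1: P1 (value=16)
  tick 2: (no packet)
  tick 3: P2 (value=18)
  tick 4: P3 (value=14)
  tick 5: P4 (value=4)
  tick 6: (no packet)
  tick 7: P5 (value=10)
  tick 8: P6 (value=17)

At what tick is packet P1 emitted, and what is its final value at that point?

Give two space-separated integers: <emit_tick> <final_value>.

Answer: 5 0

Derivation:
Tick 1: [PARSE:P1(v=16,ok=F), VALIDATE:-, TRANSFORM:-, EMIT:-] out:-; in:P1
Tick 2: [PARSE:-, VALIDATE:P1(v=16,ok=F), TRANSFORM:-, EMIT:-] out:-; in:-
Tick 3: [PARSE:P2(v=18,ok=F), VALIDATE:-, TRANSFORM:P1(v=0,ok=F), EMIT:-] out:-; in:P2
Tick 4: [PARSE:P3(v=14,ok=F), VALIDATE:P2(v=18,ok=F), TRANSFORM:-, EMIT:P1(v=0,ok=F)] out:-; in:P3
Tick 5: [PARSE:P4(v=4,ok=F), VALIDATE:P3(v=14,ok=F), TRANSFORM:P2(v=0,ok=F), EMIT:-] out:P1(v=0); in:P4
Tick 6: [PARSE:-, VALIDATE:P4(v=4,ok=T), TRANSFORM:P3(v=0,ok=F), EMIT:P2(v=0,ok=F)] out:-; in:-
Tick 7: [PARSE:P5(v=10,ok=F), VALIDATE:-, TRANSFORM:P4(v=8,ok=T), EMIT:P3(v=0,ok=F)] out:P2(v=0); in:P5
Tick 8: [PARSE:P6(v=17,ok=F), VALIDATE:P5(v=10,ok=F), TRANSFORM:-, EMIT:P4(v=8,ok=T)] out:P3(v=0); in:P6
Tick 9: [PARSE:-, VALIDATE:P6(v=17,ok=F), TRANSFORM:P5(v=0,ok=F), EMIT:-] out:P4(v=8); in:-
Tick 10: [PARSE:-, VALIDATE:-, TRANSFORM:P6(v=0,ok=F), EMIT:P5(v=0,ok=F)] out:-; in:-
Tick 11: [PARSE:-, VALIDATE:-, TRANSFORM:-, EMIT:P6(v=0,ok=F)] out:P5(v=0); in:-
Tick 12: [PARSE:-, VALIDATE:-, TRANSFORM:-, EMIT:-] out:P6(v=0); in:-
P1: arrives tick 1, valid=False (id=1, id%4=1), emit tick 5, final value 0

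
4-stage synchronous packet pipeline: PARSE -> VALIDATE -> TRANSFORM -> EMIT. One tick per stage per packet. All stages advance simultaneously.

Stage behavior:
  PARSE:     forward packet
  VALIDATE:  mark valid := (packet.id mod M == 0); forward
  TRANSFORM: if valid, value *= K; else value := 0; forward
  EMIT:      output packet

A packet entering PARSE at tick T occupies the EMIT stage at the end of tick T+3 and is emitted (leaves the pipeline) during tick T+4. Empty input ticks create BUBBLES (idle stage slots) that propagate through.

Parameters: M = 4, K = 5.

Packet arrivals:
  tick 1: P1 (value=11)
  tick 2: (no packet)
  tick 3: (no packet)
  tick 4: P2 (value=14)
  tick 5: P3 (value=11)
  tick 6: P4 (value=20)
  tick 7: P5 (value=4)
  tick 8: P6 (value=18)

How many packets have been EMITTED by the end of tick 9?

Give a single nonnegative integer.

Tick 1: [PARSE:P1(v=11,ok=F), VALIDATE:-, TRANSFORM:-, EMIT:-] out:-; in:P1
Tick 2: [PARSE:-, VALIDATE:P1(v=11,ok=F), TRANSFORM:-, EMIT:-] out:-; in:-
Tick 3: [PARSE:-, VALIDATE:-, TRANSFORM:P1(v=0,ok=F), EMIT:-] out:-; in:-
Tick 4: [PARSE:P2(v=14,ok=F), VALIDATE:-, TRANSFORM:-, EMIT:P1(v=0,ok=F)] out:-; in:P2
Tick 5: [PARSE:P3(v=11,ok=F), VALIDATE:P2(v=14,ok=F), TRANSFORM:-, EMIT:-] out:P1(v=0); in:P3
Tick 6: [PARSE:P4(v=20,ok=F), VALIDATE:P3(v=11,ok=F), TRANSFORM:P2(v=0,ok=F), EMIT:-] out:-; in:P4
Tick 7: [PARSE:P5(v=4,ok=F), VALIDATE:P4(v=20,ok=T), TRANSFORM:P3(v=0,ok=F), EMIT:P2(v=0,ok=F)] out:-; in:P5
Tick 8: [PARSE:P6(v=18,ok=F), VALIDATE:P5(v=4,ok=F), TRANSFORM:P4(v=100,ok=T), EMIT:P3(v=0,ok=F)] out:P2(v=0); in:P6
Tick 9: [PARSE:-, VALIDATE:P6(v=18,ok=F), TRANSFORM:P5(v=0,ok=F), EMIT:P4(v=100,ok=T)] out:P3(v=0); in:-
Emitted by tick 9: ['P1', 'P2', 'P3']

Answer: 3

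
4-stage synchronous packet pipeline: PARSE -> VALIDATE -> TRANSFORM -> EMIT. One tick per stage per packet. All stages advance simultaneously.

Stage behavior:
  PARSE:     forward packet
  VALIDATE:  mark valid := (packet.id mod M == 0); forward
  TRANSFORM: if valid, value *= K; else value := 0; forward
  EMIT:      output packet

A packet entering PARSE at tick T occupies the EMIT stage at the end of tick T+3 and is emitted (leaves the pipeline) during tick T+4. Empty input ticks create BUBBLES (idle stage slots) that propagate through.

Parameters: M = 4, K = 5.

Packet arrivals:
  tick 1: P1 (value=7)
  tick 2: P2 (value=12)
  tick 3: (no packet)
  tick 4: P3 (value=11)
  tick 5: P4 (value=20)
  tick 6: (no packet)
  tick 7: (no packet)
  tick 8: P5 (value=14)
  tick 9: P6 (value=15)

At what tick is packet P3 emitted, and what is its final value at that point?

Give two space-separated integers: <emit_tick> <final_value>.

Answer: 8 0

Derivation:
Tick 1: [PARSE:P1(v=7,ok=F), VALIDATE:-, TRANSFORM:-, EMIT:-] out:-; in:P1
Tick 2: [PARSE:P2(v=12,ok=F), VALIDATE:P1(v=7,ok=F), TRANSFORM:-, EMIT:-] out:-; in:P2
Tick 3: [PARSE:-, VALIDATE:P2(v=12,ok=F), TRANSFORM:P1(v=0,ok=F), EMIT:-] out:-; in:-
Tick 4: [PARSE:P3(v=11,ok=F), VALIDATE:-, TRANSFORM:P2(v=0,ok=F), EMIT:P1(v=0,ok=F)] out:-; in:P3
Tick 5: [PARSE:P4(v=20,ok=F), VALIDATE:P3(v=11,ok=F), TRANSFORM:-, EMIT:P2(v=0,ok=F)] out:P1(v=0); in:P4
Tick 6: [PARSE:-, VALIDATE:P4(v=20,ok=T), TRANSFORM:P3(v=0,ok=F), EMIT:-] out:P2(v=0); in:-
Tick 7: [PARSE:-, VALIDATE:-, TRANSFORM:P4(v=100,ok=T), EMIT:P3(v=0,ok=F)] out:-; in:-
Tick 8: [PARSE:P5(v=14,ok=F), VALIDATE:-, TRANSFORM:-, EMIT:P4(v=100,ok=T)] out:P3(v=0); in:P5
Tick 9: [PARSE:P6(v=15,ok=F), VALIDATE:P5(v=14,ok=F), TRANSFORM:-, EMIT:-] out:P4(v=100); in:P6
Tick 10: [PARSE:-, VALIDATE:P6(v=15,ok=F), TRANSFORM:P5(v=0,ok=F), EMIT:-] out:-; in:-
Tick 11: [PARSE:-, VALIDATE:-, TRANSFORM:P6(v=0,ok=F), EMIT:P5(v=0,ok=F)] out:-; in:-
Tick 12: [PARSE:-, VALIDATE:-, TRANSFORM:-, EMIT:P6(v=0,ok=F)] out:P5(v=0); in:-
Tick 13: [PARSE:-, VALIDATE:-, TRANSFORM:-, EMIT:-] out:P6(v=0); in:-
P3: arrives tick 4, valid=False (id=3, id%4=3), emit tick 8, final value 0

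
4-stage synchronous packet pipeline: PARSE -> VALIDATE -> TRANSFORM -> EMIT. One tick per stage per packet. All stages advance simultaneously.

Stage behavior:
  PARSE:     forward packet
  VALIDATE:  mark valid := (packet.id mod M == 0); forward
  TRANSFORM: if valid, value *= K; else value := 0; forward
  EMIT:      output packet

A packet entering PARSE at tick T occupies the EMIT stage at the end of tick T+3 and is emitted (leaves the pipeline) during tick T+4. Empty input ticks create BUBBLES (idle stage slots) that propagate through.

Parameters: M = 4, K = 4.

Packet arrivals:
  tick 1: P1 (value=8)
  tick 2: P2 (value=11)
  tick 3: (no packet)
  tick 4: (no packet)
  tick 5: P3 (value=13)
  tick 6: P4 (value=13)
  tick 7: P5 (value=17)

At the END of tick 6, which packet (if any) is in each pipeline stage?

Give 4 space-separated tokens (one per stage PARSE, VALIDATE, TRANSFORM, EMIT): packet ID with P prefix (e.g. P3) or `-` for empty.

Answer: P4 P3 - -

Derivation:
Tick 1: [PARSE:P1(v=8,ok=F), VALIDATE:-, TRANSFORM:-, EMIT:-] out:-; in:P1
Tick 2: [PARSE:P2(v=11,ok=F), VALIDATE:P1(v=8,ok=F), TRANSFORM:-, EMIT:-] out:-; in:P2
Tick 3: [PARSE:-, VALIDATE:P2(v=11,ok=F), TRANSFORM:P1(v=0,ok=F), EMIT:-] out:-; in:-
Tick 4: [PARSE:-, VALIDATE:-, TRANSFORM:P2(v=0,ok=F), EMIT:P1(v=0,ok=F)] out:-; in:-
Tick 5: [PARSE:P3(v=13,ok=F), VALIDATE:-, TRANSFORM:-, EMIT:P2(v=0,ok=F)] out:P1(v=0); in:P3
Tick 6: [PARSE:P4(v=13,ok=F), VALIDATE:P3(v=13,ok=F), TRANSFORM:-, EMIT:-] out:P2(v=0); in:P4
At end of tick 6: ['P4', 'P3', '-', '-']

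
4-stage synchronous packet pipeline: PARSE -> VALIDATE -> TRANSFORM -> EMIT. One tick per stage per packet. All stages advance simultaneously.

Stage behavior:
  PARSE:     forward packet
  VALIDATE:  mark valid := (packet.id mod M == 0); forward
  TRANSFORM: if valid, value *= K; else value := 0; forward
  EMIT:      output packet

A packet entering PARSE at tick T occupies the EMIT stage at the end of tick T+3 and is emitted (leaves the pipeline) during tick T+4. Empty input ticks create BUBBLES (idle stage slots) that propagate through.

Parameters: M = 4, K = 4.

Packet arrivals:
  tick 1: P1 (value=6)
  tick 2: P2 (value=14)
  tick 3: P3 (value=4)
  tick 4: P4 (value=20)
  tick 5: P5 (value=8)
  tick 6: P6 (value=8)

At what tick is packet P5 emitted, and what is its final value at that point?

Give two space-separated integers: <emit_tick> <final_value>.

Answer: 9 0

Derivation:
Tick 1: [PARSE:P1(v=6,ok=F), VALIDATE:-, TRANSFORM:-, EMIT:-] out:-; in:P1
Tick 2: [PARSE:P2(v=14,ok=F), VALIDATE:P1(v=6,ok=F), TRANSFORM:-, EMIT:-] out:-; in:P2
Tick 3: [PARSE:P3(v=4,ok=F), VALIDATE:P2(v=14,ok=F), TRANSFORM:P1(v=0,ok=F), EMIT:-] out:-; in:P3
Tick 4: [PARSE:P4(v=20,ok=F), VALIDATE:P3(v=4,ok=F), TRANSFORM:P2(v=0,ok=F), EMIT:P1(v=0,ok=F)] out:-; in:P4
Tick 5: [PARSE:P5(v=8,ok=F), VALIDATE:P4(v=20,ok=T), TRANSFORM:P3(v=0,ok=F), EMIT:P2(v=0,ok=F)] out:P1(v=0); in:P5
Tick 6: [PARSE:P6(v=8,ok=F), VALIDATE:P5(v=8,ok=F), TRANSFORM:P4(v=80,ok=T), EMIT:P3(v=0,ok=F)] out:P2(v=0); in:P6
Tick 7: [PARSE:-, VALIDATE:P6(v=8,ok=F), TRANSFORM:P5(v=0,ok=F), EMIT:P4(v=80,ok=T)] out:P3(v=0); in:-
Tick 8: [PARSE:-, VALIDATE:-, TRANSFORM:P6(v=0,ok=F), EMIT:P5(v=0,ok=F)] out:P4(v=80); in:-
Tick 9: [PARSE:-, VALIDATE:-, TRANSFORM:-, EMIT:P6(v=0,ok=F)] out:P5(v=0); in:-
Tick 10: [PARSE:-, VALIDATE:-, TRANSFORM:-, EMIT:-] out:P6(v=0); in:-
P5: arrives tick 5, valid=False (id=5, id%4=1), emit tick 9, final value 0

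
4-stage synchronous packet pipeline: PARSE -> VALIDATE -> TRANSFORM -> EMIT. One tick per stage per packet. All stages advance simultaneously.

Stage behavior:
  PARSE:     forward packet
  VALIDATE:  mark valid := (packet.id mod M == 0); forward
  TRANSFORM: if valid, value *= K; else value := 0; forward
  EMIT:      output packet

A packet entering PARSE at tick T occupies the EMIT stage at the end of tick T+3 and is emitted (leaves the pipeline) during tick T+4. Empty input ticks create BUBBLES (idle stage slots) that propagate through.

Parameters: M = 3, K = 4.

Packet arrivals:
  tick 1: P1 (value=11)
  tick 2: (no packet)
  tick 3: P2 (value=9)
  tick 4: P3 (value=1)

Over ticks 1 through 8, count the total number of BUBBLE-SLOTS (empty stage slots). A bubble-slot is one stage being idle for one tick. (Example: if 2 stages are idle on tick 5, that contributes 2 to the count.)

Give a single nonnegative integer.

Tick 1: [PARSE:P1(v=11,ok=F), VALIDATE:-, TRANSFORM:-, EMIT:-] out:-; bubbles=3
Tick 2: [PARSE:-, VALIDATE:P1(v=11,ok=F), TRANSFORM:-, EMIT:-] out:-; bubbles=3
Tick 3: [PARSE:P2(v=9,ok=F), VALIDATE:-, TRANSFORM:P1(v=0,ok=F), EMIT:-] out:-; bubbles=2
Tick 4: [PARSE:P3(v=1,ok=F), VALIDATE:P2(v=9,ok=F), TRANSFORM:-, EMIT:P1(v=0,ok=F)] out:-; bubbles=1
Tick 5: [PARSE:-, VALIDATE:P3(v=1,ok=T), TRANSFORM:P2(v=0,ok=F), EMIT:-] out:P1(v=0); bubbles=2
Tick 6: [PARSE:-, VALIDATE:-, TRANSFORM:P3(v=4,ok=T), EMIT:P2(v=0,ok=F)] out:-; bubbles=2
Tick 7: [PARSE:-, VALIDATE:-, TRANSFORM:-, EMIT:P3(v=4,ok=T)] out:P2(v=0); bubbles=3
Tick 8: [PARSE:-, VALIDATE:-, TRANSFORM:-, EMIT:-] out:P3(v=4); bubbles=4
Total bubble-slots: 20

Answer: 20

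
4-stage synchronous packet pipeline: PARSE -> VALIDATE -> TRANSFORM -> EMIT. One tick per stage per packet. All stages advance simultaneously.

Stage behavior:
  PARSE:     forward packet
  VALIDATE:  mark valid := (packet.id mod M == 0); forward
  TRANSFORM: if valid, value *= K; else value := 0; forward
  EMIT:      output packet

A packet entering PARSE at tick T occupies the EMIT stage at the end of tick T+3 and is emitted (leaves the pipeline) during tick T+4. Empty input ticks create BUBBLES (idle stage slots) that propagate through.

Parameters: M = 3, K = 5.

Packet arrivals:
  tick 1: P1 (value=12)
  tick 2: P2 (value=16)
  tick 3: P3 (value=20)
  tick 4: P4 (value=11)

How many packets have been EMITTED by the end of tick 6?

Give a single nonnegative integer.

Answer: 2

Derivation:
Tick 1: [PARSE:P1(v=12,ok=F), VALIDATE:-, TRANSFORM:-, EMIT:-] out:-; in:P1
Tick 2: [PARSE:P2(v=16,ok=F), VALIDATE:P1(v=12,ok=F), TRANSFORM:-, EMIT:-] out:-; in:P2
Tick 3: [PARSE:P3(v=20,ok=F), VALIDATE:P2(v=16,ok=F), TRANSFORM:P1(v=0,ok=F), EMIT:-] out:-; in:P3
Tick 4: [PARSE:P4(v=11,ok=F), VALIDATE:P3(v=20,ok=T), TRANSFORM:P2(v=0,ok=F), EMIT:P1(v=0,ok=F)] out:-; in:P4
Tick 5: [PARSE:-, VALIDATE:P4(v=11,ok=F), TRANSFORM:P3(v=100,ok=T), EMIT:P2(v=0,ok=F)] out:P1(v=0); in:-
Tick 6: [PARSE:-, VALIDATE:-, TRANSFORM:P4(v=0,ok=F), EMIT:P3(v=100,ok=T)] out:P2(v=0); in:-
Emitted by tick 6: ['P1', 'P2']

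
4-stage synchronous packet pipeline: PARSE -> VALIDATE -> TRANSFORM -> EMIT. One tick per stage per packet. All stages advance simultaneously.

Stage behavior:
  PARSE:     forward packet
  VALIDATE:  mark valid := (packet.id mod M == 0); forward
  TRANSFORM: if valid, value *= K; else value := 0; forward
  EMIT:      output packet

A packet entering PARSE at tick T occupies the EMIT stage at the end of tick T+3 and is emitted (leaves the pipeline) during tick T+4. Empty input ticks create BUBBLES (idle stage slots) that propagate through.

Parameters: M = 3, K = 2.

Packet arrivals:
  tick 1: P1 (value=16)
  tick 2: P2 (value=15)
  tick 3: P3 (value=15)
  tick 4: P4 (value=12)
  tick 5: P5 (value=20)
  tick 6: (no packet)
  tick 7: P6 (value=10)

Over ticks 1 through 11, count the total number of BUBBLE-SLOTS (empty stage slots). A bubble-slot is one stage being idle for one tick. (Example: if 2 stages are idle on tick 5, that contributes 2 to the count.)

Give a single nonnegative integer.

Answer: 20

Derivation:
Tick 1: [PARSE:P1(v=16,ok=F), VALIDATE:-, TRANSFORM:-, EMIT:-] out:-; bubbles=3
Tick 2: [PARSE:P2(v=15,ok=F), VALIDATE:P1(v=16,ok=F), TRANSFORM:-, EMIT:-] out:-; bubbles=2
Tick 3: [PARSE:P3(v=15,ok=F), VALIDATE:P2(v=15,ok=F), TRANSFORM:P1(v=0,ok=F), EMIT:-] out:-; bubbles=1
Tick 4: [PARSE:P4(v=12,ok=F), VALIDATE:P3(v=15,ok=T), TRANSFORM:P2(v=0,ok=F), EMIT:P1(v=0,ok=F)] out:-; bubbles=0
Tick 5: [PARSE:P5(v=20,ok=F), VALIDATE:P4(v=12,ok=F), TRANSFORM:P3(v=30,ok=T), EMIT:P2(v=0,ok=F)] out:P1(v=0); bubbles=0
Tick 6: [PARSE:-, VALIDATE:P5(v=20,ok=F), TRANSFORM:P4(v=0,ok=F), EMIT:P3(v=30,ok=T)] out:P2(v=0); bubbles=1
Tick 7: [PARSE:P6(v=10,ok=F), VALIDATE:-, TRANSFORM:P5(v=0,ok=F), EMIT:P4(v=0,ok=F)] out:P3(v=30); bubbles=1
Tick 8: [PARSE:-, VALIDATE:P6(v=10,ok=T), TRANSFORM:-, EMIT:P5(v=0,ok=F)] out:P4(v=0); bubbles=2
Tick 9: [PARSE:-, VALIDATE:-, TRANSFORM:P6(v=20,ok=T), EMIT:-] out:P5(v=0); bubbles=3
Tick 10: [PARSE:-, VALIDATE:-, TRANSFORM:-, EMIT:P6(v=20,ok=T)] out:-; bubbles=3
Tick 11: [PARSE:-, VALIDATE:-, TRANSFORM:-, EMIT:-] out:P6(v=20); bubbles=4
Total bubble-slots: 20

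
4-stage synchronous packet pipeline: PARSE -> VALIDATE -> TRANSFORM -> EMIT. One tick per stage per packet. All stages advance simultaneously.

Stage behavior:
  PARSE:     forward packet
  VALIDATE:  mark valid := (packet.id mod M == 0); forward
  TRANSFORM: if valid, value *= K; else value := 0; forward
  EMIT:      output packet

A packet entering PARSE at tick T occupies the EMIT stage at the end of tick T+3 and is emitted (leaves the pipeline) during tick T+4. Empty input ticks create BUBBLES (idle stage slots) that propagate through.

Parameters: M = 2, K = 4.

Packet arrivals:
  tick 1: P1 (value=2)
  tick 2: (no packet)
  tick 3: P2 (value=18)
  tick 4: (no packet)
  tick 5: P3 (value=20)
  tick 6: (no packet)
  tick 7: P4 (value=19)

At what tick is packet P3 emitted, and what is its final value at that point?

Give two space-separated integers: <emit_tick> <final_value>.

Answer: 9 0

Derivation:
Tick 1: [PARSE:P1(v=2,ok=F), VALIDATE:-, TRANSFORM:-, EMIT:-] out:-; in:P1
Tick 2: [PARSE:-, VALIDATE:P1(v=2,ok=F), TRANSFORM:-, EMIT:-] out:-; in:-
Tick 3: [PARSE:P2(v=18,ok=F), VALIDATE:-, TRANSFORM:P1(v=0,ok=F), EMIT:-] out:-; in:P2
Tick 4: [PARSE:-, VALIDATE:P2(v=18,ok=T), TRANSFORM:-, EMIT:P1(v=0,ok=F)] out:-; in:-
Tick 5: [PARSE:P3(v=20,ok=F), VALIDATE:-, TRANSFORM:P2(v=72,ok=T), EMIT:-] out:P1(v=0); in:P3
Tick 6: [PARSE:-, VALIDATE:P3(v=20,ok=F), TRANSFORM:-, EMIT:P2(v=72,ok=T)] out:-; in:-
Tick 7: [PARSE:P4(v=19,ok=F), VALIDATE:-, TRANSFORM:P3(v=0,ok=F), EMIT:-] out:P2(v=72); in:P4
Tick 8: [PARSE:-, VALIDATE:P4(v=19,ok=T), TRANSFORM:-, EMIT:P3(v=0,ok=F)] out:-; in:-
Tick 9: [PARSE:-, VALIDATE:-, TRANSFORM:P4(v=76,ok=T), EMIT:-] out:P3(v=0); in:-
Tick 10: [PARSE:-, VALIDATE:-, TRANSFORM:-, EMIT:P4(v=76,ok=T)] out:-; in:-
Tick 11: [PARSE:-, VALIDATE:-, TRANSFORM:-, EMIT:-] out:P4(v=76); in:-
P3: arrives tick 5, valid=False (id=3, id%2=1), emit tick 9, final value 0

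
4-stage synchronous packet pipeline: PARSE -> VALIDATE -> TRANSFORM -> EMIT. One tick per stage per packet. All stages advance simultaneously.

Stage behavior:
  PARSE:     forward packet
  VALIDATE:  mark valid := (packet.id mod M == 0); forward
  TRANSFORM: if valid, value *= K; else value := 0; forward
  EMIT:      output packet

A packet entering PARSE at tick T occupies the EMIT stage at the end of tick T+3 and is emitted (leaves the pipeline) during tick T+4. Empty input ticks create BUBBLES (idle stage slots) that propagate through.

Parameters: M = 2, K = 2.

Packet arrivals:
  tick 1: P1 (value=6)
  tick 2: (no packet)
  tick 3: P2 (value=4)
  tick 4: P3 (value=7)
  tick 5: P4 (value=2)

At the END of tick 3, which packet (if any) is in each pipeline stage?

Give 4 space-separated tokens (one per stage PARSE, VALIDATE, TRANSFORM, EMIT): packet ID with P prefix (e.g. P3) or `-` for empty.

Answer: P2 - P1 -

Derivation:
Tick 1: [PARSE:P1(v=6,ok=F), VALIDATE:-, TRANSFORM:-, EMIT:-] out:-; in:P1
Tick 2: [PARSE:-, VALIDATE:P1(v=6,ok=F), TRANSFORM:-, EMIT:-] out:-; in:-
Tick 3: [PARSE:P2(v=4,ok=F), VALIDATE:-, TRANSFORM:P1(v=0,ok=F), EMIT:-] out:-; in:P2
At end of tick 3: ['P2', '-', 'P1', '-']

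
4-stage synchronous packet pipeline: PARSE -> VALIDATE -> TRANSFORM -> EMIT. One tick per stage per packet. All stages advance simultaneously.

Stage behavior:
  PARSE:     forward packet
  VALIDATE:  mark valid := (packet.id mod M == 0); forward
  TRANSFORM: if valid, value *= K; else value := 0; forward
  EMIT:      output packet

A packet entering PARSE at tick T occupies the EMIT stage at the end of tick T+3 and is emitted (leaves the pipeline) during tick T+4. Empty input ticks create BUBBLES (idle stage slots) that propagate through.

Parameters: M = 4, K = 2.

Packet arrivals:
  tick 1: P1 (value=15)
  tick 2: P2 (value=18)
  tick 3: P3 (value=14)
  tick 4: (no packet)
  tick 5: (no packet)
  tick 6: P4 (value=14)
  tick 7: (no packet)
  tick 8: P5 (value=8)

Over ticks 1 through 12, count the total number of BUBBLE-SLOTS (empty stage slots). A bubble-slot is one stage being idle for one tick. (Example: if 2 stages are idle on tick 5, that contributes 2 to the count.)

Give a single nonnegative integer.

Answer: 28

Derivation:
Tick 1: [PARSE:P1(v=15,ok=F), VALIDATE:-, TRANSFORM:-, EMIT:-] out:-; bubbles=3
Tick 2: [PARSE:P2(v=18,ok=F), VALIDATE:P1(v=15,ok=F), TRANSFORM:-, EMIT:-] out:-; bubbles=2
Tick 3: [PARSE:P3(v=14,ok=F), VALIDATE:P2(v=18,ok=F), TRANSFORM:P1(v=0,ok=F), EMIT:-] out:-; bubbles=1
Tick 4: [PARSE:-, VALIDATE:P3(v=14,ok=F), TRANSFORM:P2(v=0,ok=F), EMIT:P1(v=0,ok=F)] out:-; bubbles=1
Tick 5: [PARSE:-, VALIDATE:-, TRANSFORM:P3(v=0,ok=F), EMIT:P2(v=0,ok=F)] out:P1(v=0); bubbles=2
Tick 6: [PARSE:P4(v=14,ok=F), VALIDATE:-, TRANSFORM:-, EMIT:P3(v=0,ok=F)] out:P2(v=0); bubbles=2
Tick 7: [PARSE:-, VALIDATE:P4(v=14,ok=T), TRANSFORM:-, EMIT:-] out:P3(v=0); bubbles=3
Tick 8: [PARSE:P5(v=8,ok=F), VALIDATE:-, TRANSFORM:P4(v=28,ok=T), EMIT:-] out:-; bubbles=2
Tick 9: [PARSE:-, VALIDATE:P5(v=8,ok=F), TRANSFORM:-, EMIT:P4(v=28,ok=T)] out:-; bubbles=2
Tick 10: [PARSE:-, VALIDATE:-, TRANSFORM:P5(v=0,ok=F), EMIT:-] out:P4(v=28); bubbles=3
Tick 11: [PARSE:-, VALIDATE:-, TRANSFORM:-, EMIT:P5(v=0,ok=F)] out:-; bubbles=3
Tick 12: [PARSE:-, VALIDATE:-, TRANSFORM:-, EMIT:-] out:P5(v=0); bubbles=4
Total bubble-slots: 28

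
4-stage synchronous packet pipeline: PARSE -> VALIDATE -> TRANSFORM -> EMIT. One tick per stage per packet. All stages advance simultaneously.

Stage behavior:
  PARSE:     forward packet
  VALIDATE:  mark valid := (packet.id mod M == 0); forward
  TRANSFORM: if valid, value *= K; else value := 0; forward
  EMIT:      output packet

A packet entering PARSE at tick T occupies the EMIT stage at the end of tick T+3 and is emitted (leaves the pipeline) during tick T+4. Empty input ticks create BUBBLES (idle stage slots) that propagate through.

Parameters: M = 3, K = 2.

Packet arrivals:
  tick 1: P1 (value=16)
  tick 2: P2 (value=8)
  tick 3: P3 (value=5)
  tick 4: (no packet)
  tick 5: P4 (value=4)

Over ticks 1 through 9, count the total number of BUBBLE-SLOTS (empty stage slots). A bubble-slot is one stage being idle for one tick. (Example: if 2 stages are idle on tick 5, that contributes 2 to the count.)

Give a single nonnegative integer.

Tick 1: [PARSE:P1(v=16,ok=F), VALIDATE:-, TRANSFORM:-, EMIT:-] out:-; bubbles=3
Tick 2: [PARSE:P2(v=8,ok=F), VALIDATE:P1(v=16,ok=F), TRANSFORM:-, EMIT:-] out:-; bubbles=2
Tick 3: [PARSE:P3(v=5,ok=F), VALIDATE:P2(v=8,ok=F), TRANSFORM:P1(v=0,ok=F), EMIT:-] out:-; bubbles=1
Tick 4: [PARSE:-, VALIDATE:P3(v=5,ok=T), TRANSFORM:P2(v=0,ok=F), EMIT:P1(v=0,ok=F)] out:-; bubbles=1
Tick 5: [PARSE:P4(v=4,ok=F), VALIDATE:-, TRANSFORM:P3(v=10,ok=T), EMIT:P2(v=0,ok=F)] out:P1(v=0); bubbles=1
Tick 6: [PARSE:-, VALIDATE:P4(v=4,ok=F), TRANSFORM:-, EMIT:P3(v=10,ok=T)] out:P2(v=0); bubbles=2
Tick 7: [PARSE:-, VALIDATE:-, TRANSFORM:P4(v=0,ok=F), EMIT:-] out:P3(v=10); bubbles=3
Tick 8: [PARSE:-, VALIDATE:-, TRANSFORM:-, EMIT:P4(v=0,ok=F)] out:-; bubbles=3
Tick 9: [PARSE:-, VALIDATE:-, TRANSFORM:-, EMIT:-] out:P4(v=0); bubbles=4
Total bubble-slots: 20

Answer: 20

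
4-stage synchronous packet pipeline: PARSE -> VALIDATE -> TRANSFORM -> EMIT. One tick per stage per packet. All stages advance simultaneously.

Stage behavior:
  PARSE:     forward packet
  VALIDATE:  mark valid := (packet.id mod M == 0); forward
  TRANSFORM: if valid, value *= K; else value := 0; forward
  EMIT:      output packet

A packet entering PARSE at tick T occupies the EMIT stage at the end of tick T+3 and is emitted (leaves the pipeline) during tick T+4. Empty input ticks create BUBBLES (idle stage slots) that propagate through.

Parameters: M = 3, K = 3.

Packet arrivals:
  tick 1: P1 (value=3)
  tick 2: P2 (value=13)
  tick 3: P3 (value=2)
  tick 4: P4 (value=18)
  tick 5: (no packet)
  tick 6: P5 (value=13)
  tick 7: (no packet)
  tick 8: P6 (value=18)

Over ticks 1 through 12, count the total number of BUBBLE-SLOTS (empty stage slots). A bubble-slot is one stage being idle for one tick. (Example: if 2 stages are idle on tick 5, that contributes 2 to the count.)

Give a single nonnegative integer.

Tick 1: [PARSE:P1(v=3,ok=F), VALIDATE:-, TRANSFORM:-, EMIT:-] out:-; bubbles=3
Tick 2: [PARSE:P2(v=13,ok=F), VALIDATE:P1(v=3,ok=F), TRANSFORM:-, EMIT:-] out:-; bubbles=2
Tick 3: [PARSE:P3(v=2,ok=F), VALIDATE:P2(v=13,ok=F), TRANSFORM:P1(v=0,ok=F), EMIT:-] out:-; bubbles=1
Tick 4: [PARSE:P4(v=18,ok=F), VALIDATE:P3(v=2,ok=T), TRANSFORM:P2(v=0,ok=F), EMIT:P1(v=0,ok=F)] out:-; bubbles=0
Tick 5: [PARSE:-, VALIDATE:P4(v=18,ok=F), TRANSFORM:P3(v=6,ok=T), EMIT:P2(v=0,ok=F)] out:P1(v=0); bubbles=1
Tick 6: [PARSE:P5(v=13,ok=F), VALIDATE:-, TRANSFORM:P4(v=0,ok=F), EMIT:P3(v=6,ok=T)] out:P2(v=0); bubbles=1
Tick 7: [PARSE:-, VALIDATE:P5(v=13,ok=F), TRANSFORM:-, EMIT:P4(v=0,ok=F)] out:P3(v=6); bubbles=2
Tick 8: [PARSE:P6(v=18,ok=F), VALIDATE:-, TRANSFORM:P5(v=0,ok=F), EMIT:-] out:P4(v=0); bubbles=2
Tick 9: [PARSE:-, VALIDATE:P6(v=18,ok=T), TRANSFORM:-, EMIT:P5(v=0,ok=F)] out:-; bubbles=2
Tick 10: [PARSE:-, VALIDATE:-, TRANSFORM:P6(v=54,ok=T), EMIT:-] out:P5(v=0); bubbles=3
Tick 11: [PARSE:-, VALIDATE:-, TRANSFORM:-, EMIT:P6(v=54,ok=T)] out:-; bubbles=3
Tick 12: [PARSE:-, VALIDATE:-, TRANSFORM:-, EMIT:-] out:P6(v=54); bubbles=4
Total bubble-slots: 24

Answer: 24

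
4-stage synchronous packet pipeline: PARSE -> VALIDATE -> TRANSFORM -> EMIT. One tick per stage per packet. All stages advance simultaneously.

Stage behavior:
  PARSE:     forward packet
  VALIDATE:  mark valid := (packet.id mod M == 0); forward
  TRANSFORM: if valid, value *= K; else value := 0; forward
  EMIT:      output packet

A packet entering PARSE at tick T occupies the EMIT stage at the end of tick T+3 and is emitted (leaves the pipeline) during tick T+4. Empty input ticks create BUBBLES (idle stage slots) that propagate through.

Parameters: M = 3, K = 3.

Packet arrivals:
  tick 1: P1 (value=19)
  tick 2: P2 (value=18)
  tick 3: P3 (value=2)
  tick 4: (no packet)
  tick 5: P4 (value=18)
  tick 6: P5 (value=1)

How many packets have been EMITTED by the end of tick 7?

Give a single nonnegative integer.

Tick 1: [PARSE:P1(v=19,ok=F), VALIDATE:-, TRANSFORM:-, EMIT:-] out:-; in:P1
Tick 2: [PARSE:P2(v=18,ok=F), VALIDATE:P1(v=19,ok=F), TRANSFORM:-, EMIT:-] out:-; in:P2
Tick 3: [PARSE:P3(v=2,ok=F), VALIDATE:P2(v=18,ok=F), TRANSFORM:P1(v=0,ok=F), EMIT:-] out:-; in:P3
Tick 4: [PARSE:-, VALIDATE:P3(v=2,ok=T), TRANSFORM:P2(v=0,ok=F), EMIT:P1(v=0,ok=F)] out:-; in:-
Tick 5: [PARSE:P4(v=18,ok=F), VALIDATE:-, TRANSFORM:P3(v=6,ok=T), EMIT:P2(v=0,ok=F)] out:P1(v=0); in:P4
Tick 6: [PARSE:P5(v=1,ok=F), VALIDATE:P4(v=18,ok=F), TRANSFORM:-, EMIT:P3(v=6,ok=T)] out:P2(v=0); in:P5
Tick 7: [PARSE:-, VALIDATE:P5(v=1,ok=F), TRANSFORM:P4(v=0,ok=F), EMIT:-] out:P3(v=6); in:-
Emitted by tick 7: ['P1', 'P2', 'P3']

Answer: 3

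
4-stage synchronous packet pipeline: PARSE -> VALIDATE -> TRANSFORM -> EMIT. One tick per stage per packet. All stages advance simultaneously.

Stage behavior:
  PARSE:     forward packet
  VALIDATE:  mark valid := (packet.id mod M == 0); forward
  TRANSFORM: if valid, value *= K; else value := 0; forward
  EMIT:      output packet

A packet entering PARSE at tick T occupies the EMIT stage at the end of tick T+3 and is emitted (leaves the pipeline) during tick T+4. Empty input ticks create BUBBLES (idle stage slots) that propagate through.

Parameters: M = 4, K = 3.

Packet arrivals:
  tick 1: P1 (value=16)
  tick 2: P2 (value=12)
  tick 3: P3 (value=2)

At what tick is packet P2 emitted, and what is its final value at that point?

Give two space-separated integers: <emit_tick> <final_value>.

Answer: 6 0

Derivation:
Tick 1: [PARSE:P1(v=16,ok=F), VALIDATE:-, TRANSFORM:-, EMIT:-] out:-; in:P1
Tick 2: [PARSE:P2(v=12,ok=F), VALIDATE:P1(v=16,ok=F), TRANSFORM:-, EMIT:-] out:-; in:P2
Tick 3: [PARSE:P3(v=2,ok=F), VALIDATE:P2(v=12,ok=F), TRANSFORM:P1(v=0,ok=F), EMIT:-] out:-; in:P3
Tick 4: [PARSE:-, VALIDATE:P3(v=2,ok=F), TRANSFORM:P2(v=0,ok=F), EMIT:P1(v=0,ok=F)] out:-; in:-
Tick 5: [PARSE:-, VALIDATE:-, TRANSFORM:P3(v=0,ok=F), EMIT:P2(v=0,ok=F)] out:P1(v=0); in:-
Tick 6: [PARSE:-, VALIDATE:-, TRANSFORM:-, EMIT:P3(v=0,ok=F)] out:P2(v=0); in:-
Tick 7: [PARSE:-, VALIDATE:-, TRANSFORM:-, EMIT:-] out:P3(v=0); in:-
P2: arrives tick 2, valid=False (id=2, id%4=2), emit tick 6, final value 0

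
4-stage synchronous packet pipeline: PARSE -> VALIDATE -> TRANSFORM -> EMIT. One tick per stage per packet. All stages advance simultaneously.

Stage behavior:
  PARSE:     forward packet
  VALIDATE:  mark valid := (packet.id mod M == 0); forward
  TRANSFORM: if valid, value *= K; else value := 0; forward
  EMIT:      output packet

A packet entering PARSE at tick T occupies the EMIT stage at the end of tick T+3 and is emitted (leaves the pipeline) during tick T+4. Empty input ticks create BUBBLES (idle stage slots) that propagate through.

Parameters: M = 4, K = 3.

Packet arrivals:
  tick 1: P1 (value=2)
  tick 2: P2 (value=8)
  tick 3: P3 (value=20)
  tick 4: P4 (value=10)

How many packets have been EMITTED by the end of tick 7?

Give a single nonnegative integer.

Tick 1: [PARSE:P1(v=2,ok=F), VALIDATE:-, TRANSFORM:-, EMIT:-] out:-; in:P1
Tick 2: [PARSE:P2(v=8,ok=F), VALIDATE:P1(v=2,ok=F), TRANSFORM:-, EMIT:-] out:-; in:P2
Tick 3: [PARSE:P3(v=20,ok=F), VALIDATE:P2(v=8,ok=F), TRANSFORM:P1(v=0,ok=F), EMIT:-] out:-; in:P3
Tick 4: [PARSE:P4(v=10,ok=F), VALIDATE:P3(v=20,ok=F), TRANSFORM:P2(v=0,ok=F), EMIT:P1(v=0,ok=F)] out:-; in:P4
Tick 5: [PARSE:-, VALIDATE:P4(v=10,ok=T), TRANSFORM:P3(v=0,ok=F), EMIT:P2(v=0,ok=F)] out:P1(v=0); in:-
Tick 6: [PARSE:-, VALIDATE:-, TRANSFORM:P4(v=30,ok=T), EMIT:P3(v=0,ok=F)] out:P2(v=0); in:-
Tick 7: [PARSE:-, VALIDATE:-, TRANSFORM:-, EMIT:P4(v=30,ok=T)] out:P3(v=0); in:-
Emitted by tick 7: ['P1', 'P2', 'P3']

Answer: 3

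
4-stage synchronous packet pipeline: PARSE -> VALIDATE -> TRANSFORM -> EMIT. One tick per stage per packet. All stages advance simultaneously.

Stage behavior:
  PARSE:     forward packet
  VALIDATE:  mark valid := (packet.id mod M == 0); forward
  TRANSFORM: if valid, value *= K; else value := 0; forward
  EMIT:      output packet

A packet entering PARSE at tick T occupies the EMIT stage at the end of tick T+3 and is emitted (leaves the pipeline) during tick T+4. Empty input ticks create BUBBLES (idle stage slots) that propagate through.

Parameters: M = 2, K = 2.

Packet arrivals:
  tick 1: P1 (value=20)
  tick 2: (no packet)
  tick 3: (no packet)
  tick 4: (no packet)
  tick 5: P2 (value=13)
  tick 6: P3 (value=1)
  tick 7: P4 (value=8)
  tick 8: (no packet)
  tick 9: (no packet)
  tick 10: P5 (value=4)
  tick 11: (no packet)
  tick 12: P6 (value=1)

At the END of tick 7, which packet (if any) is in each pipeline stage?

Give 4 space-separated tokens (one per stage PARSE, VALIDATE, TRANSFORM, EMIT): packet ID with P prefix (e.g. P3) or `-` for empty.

Answer: P4 P3 P2 -

Derivation:
Tick 1: [PARSE:P1(v=20,ok=F), VALIDATE:-, TRANSFORM:-, EMIT:-] out:-; in:P1
Tick 2: [PARSE:-, VALIDATE:P1(v=20,ok=F), TRANSFORM:-, EMIT:-] out:-; in:-
Tick 3: [PARSE:-, VALIDATE:-, TRANSFORM:P1(v=0,ok=F), EMIT:-] out:-; in:-
Tick 4: [PARSE:-, VALIDATE:-, TRANSFORM:-, EMIT:P1(v=0,ok=F)] out:-; in:-
Tick 5: [PARSE:P2(v=13,ok=F), VALIDATE:-, TRANSFORM:-, EMIT:-] out:P1(v=0); in:P2
Tick 6: [PARSE:P3(v=1,ok=F), VALIDATE:P2(v=13,ok=T), TRANSFORM:-, EMIT:-] out:-; in:P3
Tick 7: [PARSE:P4(v=8,ok=F), VALIDATE:P3(v=1,ok=F), TRANSFORM:P2(v=26,ok=T), EMIT:-] out:-; in:P4
At end of tick 7: ['P4', 'P3', 'P2', '-']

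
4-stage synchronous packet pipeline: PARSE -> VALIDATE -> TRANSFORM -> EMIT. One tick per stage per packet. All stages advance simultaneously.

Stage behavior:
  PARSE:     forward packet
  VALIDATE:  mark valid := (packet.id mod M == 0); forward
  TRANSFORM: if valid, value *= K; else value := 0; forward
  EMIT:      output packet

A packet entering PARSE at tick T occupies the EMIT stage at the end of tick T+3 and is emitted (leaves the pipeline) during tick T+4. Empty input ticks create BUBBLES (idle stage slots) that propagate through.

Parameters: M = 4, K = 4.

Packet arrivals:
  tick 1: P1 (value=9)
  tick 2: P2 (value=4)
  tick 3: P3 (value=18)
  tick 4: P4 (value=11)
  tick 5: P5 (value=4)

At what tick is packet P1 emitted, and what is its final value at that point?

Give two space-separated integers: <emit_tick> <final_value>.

Tick 1: [PARSE:P1(v=9,ok=F), VALIDATE:-, TRANSFORM:-, EMIT:-] out:-; in:P1
Tick 2: [PARSE:P2(v=4,ok=F), VALIDATE:P1(v=9,ok=F), TRANSFORM:-, EMIT:-] out:-; in:P2
Tick 3: [PARSE:P3(v=18,ok=F), VALIDATE:P2(v=4,ok=F), TRANSFORM:P1(v=0,ok=F), EMIT:-] out:-; in:P3
Tick 4: [PARSE:P4(v=11,ok=F), VALIDATE:P3(v=18,ok=F), TRANSFORM:P2(v=0,ok=F), EMIT:P1(v=0,ok=F)] out:-; in:P4
Tick 5: [PARSE:P5(v=4,ok=F), VALIDATE:P4(v=11,ok=T), TRANSFORM:P3(v=0,ok=F), EMIT:P2(v=0,ok=F)] out:P1(v=0); in:P5
Tick 6: [PARSE:-, VALIDATE:P5(v=4,ok=F), TRANSFORM:P4(v=44,ok=T), EMIT:P3(v=0,ok=F)] out:P2(v=0); in:-
Tick 7: [PARSE:-, VALIDATE:-, TRANSFORM:P5(v=0,ok=F), EMIT:P4(v=44,ok=T)] out:P3(v=0); in:-
Tick 8: [PARSE:-, VALIDATE:-, TRANSFORM:-, EMIT:P5(v=0,ok=F)] out:P4(v=44); in:-
Tick 9: [PARSE:-, VALIDATE:-, TRANSFORM:-, EMIT:-] out:P5(v=0); in:-
P1: arrives tick 1, valid=False (id=1, id%4=1), emit tick 5, final value 0

Answer: 5 0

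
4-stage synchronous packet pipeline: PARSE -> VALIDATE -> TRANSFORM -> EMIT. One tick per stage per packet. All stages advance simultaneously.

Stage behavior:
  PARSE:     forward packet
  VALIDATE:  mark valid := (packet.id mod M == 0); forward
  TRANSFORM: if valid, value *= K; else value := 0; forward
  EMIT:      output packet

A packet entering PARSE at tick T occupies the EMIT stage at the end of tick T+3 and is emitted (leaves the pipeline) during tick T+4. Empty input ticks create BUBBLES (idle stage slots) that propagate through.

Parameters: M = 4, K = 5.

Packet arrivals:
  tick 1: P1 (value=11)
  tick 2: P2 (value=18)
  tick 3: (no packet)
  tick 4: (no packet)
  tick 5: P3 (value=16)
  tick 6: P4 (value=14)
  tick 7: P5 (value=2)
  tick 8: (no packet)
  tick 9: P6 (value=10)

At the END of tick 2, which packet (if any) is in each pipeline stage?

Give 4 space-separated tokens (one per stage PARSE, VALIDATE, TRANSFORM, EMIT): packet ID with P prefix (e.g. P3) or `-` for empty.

Tick 1: [PARSE:P1(v=11,ok=F), VALIDATE:-, TRANSFORM:-, EMIT:-] out:-; in:P1
Tick 2: [PARSE:P2(v=18,ok=F), VALIDATE:P1(v=11,ok=F), TRANSFORM:-, EMIT:-] out:-; in:P2
At end of tick 2: ['P2', 'P1', '-', '-']

Answer: P2 P1 - -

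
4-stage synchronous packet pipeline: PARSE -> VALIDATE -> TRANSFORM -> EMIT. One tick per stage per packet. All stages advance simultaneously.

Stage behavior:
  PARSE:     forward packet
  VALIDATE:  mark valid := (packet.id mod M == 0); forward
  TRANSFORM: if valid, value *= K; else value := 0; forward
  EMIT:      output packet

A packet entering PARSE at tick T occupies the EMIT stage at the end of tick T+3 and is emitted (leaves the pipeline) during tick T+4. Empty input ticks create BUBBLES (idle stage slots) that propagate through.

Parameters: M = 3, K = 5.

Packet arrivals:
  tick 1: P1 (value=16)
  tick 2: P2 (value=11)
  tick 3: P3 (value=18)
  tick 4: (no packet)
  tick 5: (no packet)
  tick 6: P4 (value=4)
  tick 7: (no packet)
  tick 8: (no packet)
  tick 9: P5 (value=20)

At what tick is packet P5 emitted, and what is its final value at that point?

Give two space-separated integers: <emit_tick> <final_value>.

Answer: 13 0

Derivation:
Tick 1: [PARSE:P1(v=16,ok=F), VALIDATE:-, TRANSFORM:-, EMIT:-] out:-; in:P1
Tick 2: [PARSE:P2(v=11,ok=F), VALIDATE:P1(v=16,ok=F), TRANSFORM:-, EMIT:-] out:-; in:P2
Tick 3: [PARSE:P3(v=18,ok=F), VALIDATE:P2(v=11,ok=F), TRANSFORM:P1(v=0,ok=F), EMIT:-] out:-; in:P3
Tick 4: [PARSE:-, VALIDATE:P3(v=18,ok=T), TRANSFORM:P2(v=0,ok=F), EMIT:P1(v=0,ok=F)] out:-; in:-
Tick 5: [PARSE:-, VALIDATE:-, TRANSFORM:P3(v=90,ok=T), EMIT:P2(v=0,ok=F)] out:P1(v=0); in:-
Tick 6: [PARSE:P4(v=4,ok=F), VALIDATE:-, TRANSFORM:-, EMIT:P3(v=90,ok=T)] out:P2(v=0); in:P4
Tick 7: [PARSE:-, VALIDATE:P4(v=4,ok=F), TRANSFORM:-, EMIT:-] out:P3(v=90); in:-
Tick 8: [PARSE:-, VALIDATE:-, TRANSFORM:P4(v=0,ok=F), EMIT:-] out:-; in:-
Tick 9: [PARSE:P5(v=20,ok=F), VALIDATE:-, TRANSFORM:-, EMIT:P4(v=0,ok=F)] out:-; in:P5
Tick 10: [PARSE:-, VALIDATE:P5(v=20,ok=F), TRANSFORM:-, EMIT:-] out:P4(v=0); in:-
Tick 11: [PARSE:-, VALIDATE:-, TRANSFORM:P5(v=0,ok=F), EMIT:-] out:-; in:-
Tick 12: [PARSE:-, VALIDATE:-, TRANSFORM:-, EMIT:P5(v=0,ok=F)] out:-; in:-
Tick 13: [PARSE:-, VALIDATE:-, TRANSFORM:-, EMIT:-] out:P5(v=0); in:-
P5: arrives tick 9, valid=False (id=5, id%3=2), emit tick 13, final value 0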